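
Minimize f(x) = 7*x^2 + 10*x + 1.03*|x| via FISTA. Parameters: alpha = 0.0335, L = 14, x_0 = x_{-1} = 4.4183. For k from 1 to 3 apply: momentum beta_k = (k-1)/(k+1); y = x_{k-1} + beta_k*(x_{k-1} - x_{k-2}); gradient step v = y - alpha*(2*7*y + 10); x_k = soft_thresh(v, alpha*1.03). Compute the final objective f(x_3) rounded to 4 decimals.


FISTA on f(x) = 7*x^2 + 10*x + 1.03*|x|
L = 14, alpha = 0.0335
Iteration 1: beta = 0.0, y = 4.4183 + 0.0*(4.4183 - 4.4183) = 4.4183
  grad(y) = 71.8562, v = y - alpha*grad = 2.0111
  prox(v) = soft_thresh(2.0111, 0.0345) = 1.9766
Iteration 2: beta = 0.3333, y = 1.9766 + 0.3333*(1.9766 - 4.4183) = 1.1627
  grad(y) = 26.278, v = y - alpha*grad = 0.2824
  prox(v) = soft_thresh(0.2824, 0.0345) = 0.2479
Iteration 3: beta = 0.5, y = 0.2479 + 0.5*(0.2479 - 1.9766) = -0.6165
  grad(y) = 1.3696, v = y - alpha*grad = -0.6623
  prox(v) = soft_thresh(-0.6623, 0.0345) = -0.6278
f(x_3) = 7*(-0.6278)^2 + 10*(-0.6278) + 1.03*|-0.6278| = -2.8724


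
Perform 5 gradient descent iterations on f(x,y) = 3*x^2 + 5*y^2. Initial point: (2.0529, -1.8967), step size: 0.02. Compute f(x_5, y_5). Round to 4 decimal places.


Gradient descent on f(x,y) = 3*x^2 + 5*y^2.
Starting point: (2.0529, -1.8967), alpha = 0.02
Step 1: grad_x = 2*3*2.0529 = 12.3174, grad_y = 2*5*-1.8967 = -18.967
  x_1 = 2.0529 - 0.02*12.3174 = 1.8066
  y_1 = -1.8967 - 0.02*-18.967 = -1.5174
Step 2: grad_x = 2*3*1.8066 = 10.8393, grad_y = 2*5*-1.5174 = -15.1736
  x_2 = 1.8066 - 0.02*10.8393 = 1.5898
  y_2 = -1.5174 - 0.02*-15.1736 = -1.2139
Step 3: grad_x = 2*3*1.5898 = 9.5386, grad_y = 2*5*-1.2139 = -12.1389
  x_3 = 1.5898 - 0.02*9.5386 = 1.399
  y_3 = -1.2139 - 0.02*-12.1389 = -0.9711
Step 4: grad_x = 2*3*1.399 = 8.394, grad_y = 2*5*-0.9711 = -9.7111
  x_4 = 1.399 - 0.02*8.394 = 1.2311
  y_4 = -0.9711 - 0.02*-9.7111 = -0.7769
Step 5: grad_x = 2*3*1.2311 = 7.3867, grad_y = 2*5*-0.7769 = -7.7689
  x_5 = 1.2311 - 0.02*7.3867 = 1.0834
  y_5 = -0.7769 - 0.02*-7.7689 = -0.6215
f(1.0834, -0.6215) = 3*1.0834^2 + 5*(-0.6215)^2 = 5.4525


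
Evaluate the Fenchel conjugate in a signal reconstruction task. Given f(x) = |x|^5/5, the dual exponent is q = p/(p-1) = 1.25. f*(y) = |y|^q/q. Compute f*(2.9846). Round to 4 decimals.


The conjugate exponent q satisfies 1/p + 1/q = 1.
p = 5, so q = 5/(5 - 1) = 1.25
|y|^q = 2.9846^1.25 = 3.9229
f*(2.9846) = 3.9229 / 1.25 = 3.1383


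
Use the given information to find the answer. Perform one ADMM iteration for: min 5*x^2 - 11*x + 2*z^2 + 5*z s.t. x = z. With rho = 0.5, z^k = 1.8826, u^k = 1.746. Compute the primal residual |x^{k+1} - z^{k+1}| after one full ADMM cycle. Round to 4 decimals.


ADMM iteration with rho = 0.5, z^k = 1.8826, u^k = 1.746
Step 1: x-update.
Minimize 5*x^2 - 11*x + (0.5/2)*(x - 1.8826 + 1.746)^2
FOC: (2*5 + 0.5)*x = 11 + 0.5*(1.8826 - 1.746)
x^{k+1} = 1.0541
Step 2: z-update.
Minimize 2*z^2 + 5*z + (0.5/2)*(1.0541 - z + 1.746)^2
FOC: (2*2 + 0.5)*z = -5 + 0.5*(1.0541 + 1.746)
z^{k+1} = -0.8
Step 3: u-update.
u^{k+1} = 1.746 + 1.0541 + 0.8 = 3.6001
Step 4: Primal residual = |1.0541 + 0.8| = 1.8541


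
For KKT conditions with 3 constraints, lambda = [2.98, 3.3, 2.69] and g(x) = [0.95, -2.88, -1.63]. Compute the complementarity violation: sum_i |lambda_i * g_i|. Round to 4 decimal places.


KKT complementary slackness check:
lambda_1 * g_1 = 2.98 * 0.95 = 2.831
lambda_2 * g_2 = 3.3 * -2.88 = -9.504
lambda_3 * g_3 = 2.69 * -1.63 = -4.3847
Total violation = 2.831 + 9.504 + 4.3847 = 16.7197


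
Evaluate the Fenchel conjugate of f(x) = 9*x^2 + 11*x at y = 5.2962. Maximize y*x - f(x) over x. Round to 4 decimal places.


f*(y) = sup_x {y*x - a*x^2 - b*x} = sup_x {(y-b)*x - a*x^2}
FOC: (y - b) - 2a*x = 0 => x* = (y - b)/(2a)
x* = (5.2962 - 11)/(2*9) = -0.3169
f*(5.2962) = (y-b)^2/(4a) = (5.2962 - 11)^2/(4*9)
= 32.5333/36 = 0.9037


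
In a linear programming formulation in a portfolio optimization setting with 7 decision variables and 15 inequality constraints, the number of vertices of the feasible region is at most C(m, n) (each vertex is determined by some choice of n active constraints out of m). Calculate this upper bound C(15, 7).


Each vertex corresponds to some choice of n active constraints out of m, so the number of vertices is at most C(m, n) = m! / (n!(m-n)!).
m = 15, n = 7
Numerator: 15 * 14 * 13 * 12 * 11 * 10 * 9
Denominator: 7! = 5040
C(15, 7) = 6435


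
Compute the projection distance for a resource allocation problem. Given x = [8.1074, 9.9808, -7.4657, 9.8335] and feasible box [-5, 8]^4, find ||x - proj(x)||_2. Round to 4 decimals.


Project each component onto [-5, 8].
clip(8.1074) = 8.0, clip(9.9808) = 8.0, clip(-7.4657) = -5.0, clip(9.8335) = 8.0
Projection = [8.0, 8.0, -5.0, 8.0]
Squared diffs: [0.0115, 3.9236, 6.0797, 3.3617]
Distance = sqrt(13.3765) = 3.6574


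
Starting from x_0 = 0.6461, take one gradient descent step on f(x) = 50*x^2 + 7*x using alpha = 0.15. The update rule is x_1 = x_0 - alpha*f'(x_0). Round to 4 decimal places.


We compute the gradient at x_0 and apply the update.
f'(x) = 100*x + 7
f'(0.6461) = 100*0.6461 + 7 = 71.61
x_1 = 0.6461 - 0.15*71.61 = -10.0954


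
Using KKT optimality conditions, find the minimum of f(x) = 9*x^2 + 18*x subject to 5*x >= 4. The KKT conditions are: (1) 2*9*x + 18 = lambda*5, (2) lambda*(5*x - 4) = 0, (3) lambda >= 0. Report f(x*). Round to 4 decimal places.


Step 1: Try lambda = 0 (constraint inactive).
x_unc = -18/(2*9) = -1.0
Check: 5*-1.0 = -5.0 < 4 -- violated!
Step 2: Constraint must be active: 5*x = 4
x* = 4/5 = 0.8
lambda = (2*9*0.8 + 18)/5 = 6.48
Step 3: Compute optimal value.
f(x*) = 9*0.8^2 + 18*0.8 = 20.16


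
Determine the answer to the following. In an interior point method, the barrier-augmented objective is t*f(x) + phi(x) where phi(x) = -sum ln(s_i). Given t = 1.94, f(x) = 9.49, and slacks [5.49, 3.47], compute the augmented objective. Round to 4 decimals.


Step 1: Compute log-barrier.
ln values: [1.7029, 1.2442]
phi = -(1.7029 + 1.2442) = -2.9471
Step 2: Compute augmented objective.
t*f(x) = 1.94*9.49 = 18.4106
Total = 18.4106 - 2.9471 = 15.4635


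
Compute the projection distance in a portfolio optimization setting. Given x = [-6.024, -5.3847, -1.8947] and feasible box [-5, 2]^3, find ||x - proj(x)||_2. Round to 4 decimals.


Project each component onto [-5, 2].
clip(-6.024) = -5.0, clip(-5.3847) = -5.0, clip(-1.8947) = -1.8947
Projection = [-5.0, -5.0, -1.8947]
Squared diffs: [1.0486, 0.148, 0.0]
Distance = sqrt(1.1966) = 1.0939


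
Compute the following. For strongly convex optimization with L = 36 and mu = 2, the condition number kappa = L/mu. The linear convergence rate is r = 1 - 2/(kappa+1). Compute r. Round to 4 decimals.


Step 1: Compute the condition number.
kappa = L/mu = 36/2 = 18.0
Step 2: Compute the convergence rate.
r = 1 - 2/(kappa + 1) = 1 - 2*mu/(L + mu) = (L - mu)/(L + mu) = 34/38 = 0.8947


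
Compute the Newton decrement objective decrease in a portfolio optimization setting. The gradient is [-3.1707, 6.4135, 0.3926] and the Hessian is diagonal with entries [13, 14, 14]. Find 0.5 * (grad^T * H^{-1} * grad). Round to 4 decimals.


Step 1: H is diagonal, so H^(-1) * g = [-0.2439, 0.4581, 0.028].
Step 2: g^T H^(-1) g = sum_i g_i^2 / H_ii
  = (-3.1707)^2/13 + (6.4135)^2/14 + (0.3926)^2/14
  = 0.7733 + 2.9381 + 0.011 = 3.7224
Step 3: Objective decrease = 0.5 * g^T H^(-1) g = 1.8612


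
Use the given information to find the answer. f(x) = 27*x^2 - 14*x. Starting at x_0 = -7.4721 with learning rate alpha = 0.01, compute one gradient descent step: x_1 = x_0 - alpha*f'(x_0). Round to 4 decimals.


We compute the gradient at x_0 and apply the update.
f'(x) = 54*x - 14
f'(-7.4721) = 54*-7.4721 - 14 = -417.4934
x_1 = -7.4721 - 0.01*-417.4934 = -3.2972


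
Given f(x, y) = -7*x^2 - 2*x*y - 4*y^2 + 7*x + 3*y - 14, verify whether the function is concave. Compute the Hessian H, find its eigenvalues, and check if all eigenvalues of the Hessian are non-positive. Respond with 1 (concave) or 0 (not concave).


The Hessian of f(x,y) = -7*x^2 - 2*x*y - 4*y^2 + 7*x + 3*y - 14 is:
H = [[-14, -2], [-2, -8]]
Trace = -14 - 8 = -22
Determinant = -14*-8 - (-2)^2 = 108
Discriminant = (-22)^2 - 4*108 = 52.0
Eigenvalues: lambda_1 = -14.6056, lambda_2 = -7.3944
The function is concave.

1


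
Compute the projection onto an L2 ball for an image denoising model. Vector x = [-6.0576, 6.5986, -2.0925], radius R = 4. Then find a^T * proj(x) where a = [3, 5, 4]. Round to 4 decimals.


Step 1: Compute ||x|| (intermediates to 6 decimals).
||x|| = sqrt((-6.0576)^2 + 6.5986^2 + (-2.0925)^2) = 9.198619
Step 2: Project.
Since ||x|| > R, scale = R/||x|| = 4/9.198619 = 0.434848, proj(x) = scale * x
proj(x) = [-2.634135, 2.869388, -0.909919]
Step 3: Dot product.
a^T * proj(x) = 3*(-2.634135) + 5*2.869388 + 4*(-0.909919) = 2.8049


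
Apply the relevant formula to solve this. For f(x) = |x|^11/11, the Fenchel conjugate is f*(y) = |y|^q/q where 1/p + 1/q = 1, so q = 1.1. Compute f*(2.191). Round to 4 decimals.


The conjugate exponent q satisfies 1/p + 1/q = 1.
p = 11, so q = 11/(11 - 1) = 1.1
|y|^q = 2.191^1.1 = 2.3698
f*(2.191) = 2.3698 / 1.1 = 2.1543


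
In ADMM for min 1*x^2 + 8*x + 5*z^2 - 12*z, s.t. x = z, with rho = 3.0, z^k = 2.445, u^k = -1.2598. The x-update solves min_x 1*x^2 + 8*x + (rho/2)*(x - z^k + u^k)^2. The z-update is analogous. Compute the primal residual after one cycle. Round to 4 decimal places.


ADMM iteration with rho = 3.0, z^k = 2.445, u^k = -1.2598
Step 1: x-update.
Minimize 1*x^2 + 8*x + (3.0/2)*(x - 2.445 - 1.2598)^2
FOC: (2*1 + 3.0)*x = -8 + 3.0*(2.445 + 1.2598)
x^{k+1} = 0.6229
Step 2: z-update.
Minimize 5*z^2 - 12*z + (3.0/2)*(0.6229 - z - 1.2598)^2
FOC: (2*5 + 3.0)*z = 12 + 3.0*(0.6229 - 1.2598)
z^{k+1} = 0.7761
Step 3: u-update.
u^{k+1} = -1.2598 + 0.6229 - 0.7761 = -1.413
Step 4: Primal residual = |0.6229 - 0.7761| = 0.1532


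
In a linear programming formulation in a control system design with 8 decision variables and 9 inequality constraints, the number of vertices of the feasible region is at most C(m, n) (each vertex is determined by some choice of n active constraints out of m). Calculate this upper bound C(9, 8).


Each vertex corresponds to some choice of n active constraints out of m, so the number of vertices is at most C(m, n) = m! / (n!(m-n)!).
m = 9, n = 8
Numerator: 9 * 8 * 7 * 6 * 5 * 4 * 3 * 2
Denominator: 8! = 40320
C(9, 8) = 9


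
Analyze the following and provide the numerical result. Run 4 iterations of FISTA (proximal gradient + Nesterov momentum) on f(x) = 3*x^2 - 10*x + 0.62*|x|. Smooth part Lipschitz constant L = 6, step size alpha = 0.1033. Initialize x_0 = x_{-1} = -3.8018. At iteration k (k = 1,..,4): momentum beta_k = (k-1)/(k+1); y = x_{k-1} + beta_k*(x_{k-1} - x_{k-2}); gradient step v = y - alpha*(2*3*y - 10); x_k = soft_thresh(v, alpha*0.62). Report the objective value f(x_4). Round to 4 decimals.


FISTA on f(x) = 3*x^2 - 10*x + 0.62*|x|
L = 6, alpha = 0.1033
Iteration 1: beta = 0.0, y = -3.8018 + 0.0*(-3.8018 + 3.8018) = -3.8018
  grad(y) = -32.8108, v = y - alpha*grad = -0.4124
  prox(v) = soft_thresh(-0.4124, 0.064) = -0.3484
Iteration 2: beta = 0.3333, y = -0.3484 + 0.3333*(-0.3484 + 3.8018) = 0.8027
  grad(y) = -5.1836, v = y - alpha*grad = 1.3382
  prox(v) = soft_thresh(1.3382, 0.064) = 1.2742
Iteration 3: beta = 0.5, y = 1.2742 + 0.5*(1.2742 + 0.3484) = 2.0854
  grad(y) = 2.5126, v = y - alpha*grad = 1.8259
  prox(v) = soft_thresh(1.8259, 0.064) = 1.7618
Iteration 4: beta = 0.6, y = 1.7618 + 0.6*(1.7618 - 1.2742) = 2.0544
  grad(y) = 2.3267, v = y - alpha*grad = 1.8141
  prox(v) = soft_thresh(1.8141, 0.064) = 1.7501
f(x_4) = 3*1.7501^2 - 10*1.7501 + 0.62*|1.7501| = -7.2274


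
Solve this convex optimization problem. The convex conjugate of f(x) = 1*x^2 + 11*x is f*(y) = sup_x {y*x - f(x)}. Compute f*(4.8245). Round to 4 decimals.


f*(y) = sup_x {y*x - a*x^2 - b*x} = sup_x {(y-b)*x - a*x^2}
FOC: (y - b) - 2a*x = 0 => x* = (y - b)/(2a)
x* = (4.8245 - 11)/(2*1) = -3.0878
f*(4.8245) = (y-b)^2/(4a) = (4.8245 - 11)^2/(4*1)
= 38.1368/4 = 9.5342


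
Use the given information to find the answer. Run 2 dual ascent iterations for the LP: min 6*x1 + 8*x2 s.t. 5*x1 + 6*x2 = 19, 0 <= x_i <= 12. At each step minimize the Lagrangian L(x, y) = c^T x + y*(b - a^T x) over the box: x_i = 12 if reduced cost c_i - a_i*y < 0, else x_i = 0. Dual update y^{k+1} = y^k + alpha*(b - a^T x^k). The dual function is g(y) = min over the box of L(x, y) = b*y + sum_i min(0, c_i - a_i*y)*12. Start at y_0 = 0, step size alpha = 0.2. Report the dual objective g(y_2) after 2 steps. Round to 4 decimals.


Dual ascent for LP: min 6*x1 + 8*x2, 5*x1 + 6*x2 = 19, 0 <= x_i <= 12
Step 1: y^k = 0.0, reduced costs: (6.0, 8.0)
  x^k = (0.0, 0.0), subgradient = b - a^T x = 19.0
  y^{k+1} = 0.0 + 0.2*19.0 = 3.8
Step 2: y^k = 3.8, reduced costs: (-13.0, -14.8)
  x^k = (12.0, 12.0), subgradient = b - a^T x = -113.0
  y^{k+1} = 3.8 + 0.2*-113.0 = -18.8
Dual objective at y_2 = -18.8: reduced costs (100.0, 120.8), box minimizer x = (0.0, 0.0)
g(y_2) = b*y + (c1 - a1*y)*x1 + (c2 - a2*y)*x2 = 19*(-18.8) + 100.0*0.0 + 120.8*0.0 = -357.2 + 0.0 + 0.0 = -357.2


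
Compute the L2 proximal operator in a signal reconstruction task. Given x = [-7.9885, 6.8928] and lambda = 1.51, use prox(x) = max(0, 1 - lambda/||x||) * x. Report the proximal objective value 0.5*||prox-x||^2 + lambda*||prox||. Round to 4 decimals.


Step 1: Compute ||x||.
||x|| = 10.5512
Step 2: Compute scaling factor.
scale = max(0, 1 - 1.51/10.5512) = 0.8569
Step 3: prox(x) = [-6.8452, 5.9064]
||prox(x)|| = 9.0412
Step 4: Proximal objective.
0.5*||prox-x||^2 = 1.1401
lambda*||prox|| = 13.6522
Total = 14.7922


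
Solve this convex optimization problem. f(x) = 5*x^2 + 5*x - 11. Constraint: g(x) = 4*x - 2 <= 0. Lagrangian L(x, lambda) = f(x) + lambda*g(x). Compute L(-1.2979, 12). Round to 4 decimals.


Step 1: Evaluate f(x).
f(-1.2979) = 5*(-1.2979)^2 + 5*(-1.2979) - 11 = -9.0668
Step 2: Evaluate g(x).
g(-1.2979) = 4*-1.2979 - 2 = -7.1916
Step 3: Compute Lagrangian.
L = -9.0668 + 12*-7.1916 = -95.366


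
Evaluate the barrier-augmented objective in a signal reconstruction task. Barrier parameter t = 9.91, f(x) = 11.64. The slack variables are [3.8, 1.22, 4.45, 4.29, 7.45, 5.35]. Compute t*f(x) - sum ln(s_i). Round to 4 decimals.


Step 1: Compute log-barrier.
ln values: [1.335, 0.1989, 1.4929, 1.4563, 2.0082, 1.6771]
phi = -(1.335 + 0.1989 + 1.4929 + 1.4563 + 2.0082 + 1.6771) = -8.1684
Step 2: Compute augmented objective.
t*f(x) = 9.91*11.64 = 115.3524
Total = 115.3524 - 8.1684 = 107.184


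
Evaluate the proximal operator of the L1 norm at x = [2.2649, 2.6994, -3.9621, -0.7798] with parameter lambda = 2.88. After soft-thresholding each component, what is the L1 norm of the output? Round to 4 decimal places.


Soft-thresholding with lambda = 2.88:
prox(2.2649) = sign(2.2649)*max(|2.2649| - 2.88, 0) = 0.0
prox(2.6994) = sign(2.6994)*max(|2.6994| - 2.88, 0) = 0.0
prox(-3.9621) = sign(-3.9621)*max(|-3.9621| - 2.88, 0) = -1.0821
prox(-0.7798) = sign(-0.7798)*max(|-0.7798| - 2.88, 0) = 0.0
prox(x) = [0.0, 0.0, -1.0821, 0.0]
||prox(x)||_1 = 0.0 + 0.0 + 1.0821 + 0.0 = 1.0821


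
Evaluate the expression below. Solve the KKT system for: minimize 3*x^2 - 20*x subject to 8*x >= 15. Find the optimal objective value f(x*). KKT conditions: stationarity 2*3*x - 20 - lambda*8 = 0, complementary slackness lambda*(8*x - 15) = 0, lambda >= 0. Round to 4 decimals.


Step 1: Try lambda = 0 (constraint inactive).
Stationarity: 2*3*x - 20 = 0
x* = 20/(2*3) = 10/3 = 3.3333 (rounded; the exact value 10/3 is used below)
Check constraint: 8*3.3333 = 26.6664 >= 15 -- satisfied.
Step 2: Compute optimal value.
f(x*) = 3*(10/3)^2 - 20*(10/3) = -33.3333


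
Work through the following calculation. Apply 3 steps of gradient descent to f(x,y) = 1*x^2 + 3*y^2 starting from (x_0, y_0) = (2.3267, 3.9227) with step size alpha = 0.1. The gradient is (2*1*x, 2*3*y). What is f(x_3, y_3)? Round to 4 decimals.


Gradient descent on f(x,y) = 1*x^2 + 3*y^2.
Starting point: (2.3267, 3.9227), alpha = 0.1
Step 1: grad_x = 2*1*2.3267 = 4.6534, grad_y = 2*3*3.9227 = 23.5362
  x_1 = 2.3267 - 0.1*4.6534 = 1.8614
  y_1 = 3.9227 - 0.1*23.5362 = 1.5691
Step 2: grad_x = 2*1*1.8614 = 3.7227, grad_y = 2*3*1.5691 = 9.4145
  x_2 = 1.8614 - 0.1*3.7227 = 1.4891
  y_2 = 1.5691 - 0.1*9.4145 = 0.6276
Step 3: grad_x = 2*1*1.4891 = 2.9782, grad_y = 2*3*0.6276 = 3.7658
  x_3 = 1.4891 - 0.1*2.9782 = 1.1913
  y_3 = 0.6276 - 0.1*3.7658 = 0.2511
f(1.1913, 0.2511) = 1*1.1913^2 + 3*0.2511^2 = 1.6082


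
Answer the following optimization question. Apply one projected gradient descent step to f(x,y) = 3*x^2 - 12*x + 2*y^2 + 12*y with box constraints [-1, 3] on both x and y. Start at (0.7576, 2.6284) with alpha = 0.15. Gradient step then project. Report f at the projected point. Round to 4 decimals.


Step 1: Compute gradient at (0.7576, 2.6284).
grad_x = 2*3*0.7576 - 12 = -7.4544
grad_y = 2*2*2.6284 + 12 = 22.5136
Step 2: Gradient step.
x_raw = 0.7576 - 0.15*-7.4544 = 1.8758
y_raw = 2.6284 - 0.15*22.5136 = -0.7486
Step 3: Project onto [-1, 3].
x_proj = clip(1.8758) = 1.8758
y_proj = clip(-0.7486) = -0.7486
Step 4: Evaluate f.
f(1.8758, -0.7486) = -19.8164


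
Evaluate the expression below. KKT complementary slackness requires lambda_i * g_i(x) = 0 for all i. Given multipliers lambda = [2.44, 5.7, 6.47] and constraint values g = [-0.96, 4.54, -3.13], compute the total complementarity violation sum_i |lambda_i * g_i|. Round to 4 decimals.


KKT complementary slackness check:
lambda_1 * g_1 = 2.44 * -0.96 = -2.3424
lambda_2 * g_2 = 5.7 * 4.54 = 25.878
lambda_3 * g_3 = 6.47 * -3.13 = -20.2511
Total violation = 2.3424 + 25.878 + 20.2511 = 48.4715


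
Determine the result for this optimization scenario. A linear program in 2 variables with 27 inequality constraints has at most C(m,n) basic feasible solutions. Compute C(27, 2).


Each vertex corresponds to some choice of n active constraints out of m, so the number of vertices is at most C(m, n) = m! / (n!(m-n)!).
m = 27, n = 2
Numerator: 27 * 26
Denominator: 2! = 2
C(27, 2) = 351


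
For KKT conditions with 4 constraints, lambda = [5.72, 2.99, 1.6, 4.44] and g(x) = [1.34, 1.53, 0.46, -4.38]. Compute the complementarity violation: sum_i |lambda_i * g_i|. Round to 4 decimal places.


KKT complementary slackness check:
lambda_1 * g_1 = 5.72 * 1.34 = 7.6648
lambda_2 * g_2 = 2.99 * 1.53 = 4.5747
lambda_3 * g_3 = 1.6 * 0.46 = 0.736
lambda_4 * g_4 = 4.44 * -4.38 = -19.4472
Total violation = 7.6648 + 4.5747 + 0.736 + 19.4472 = 32.4227


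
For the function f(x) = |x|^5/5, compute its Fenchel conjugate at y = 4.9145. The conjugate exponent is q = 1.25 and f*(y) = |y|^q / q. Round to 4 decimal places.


The conjugate exponent q satisfies 1/p + 1/q = 1.
p = 5, so q = 5/(5 - 1) = 1.25
|y|^q = 4.9145^1.25 = 7.3173
f*(4.9145) = 7.3173 / 1.25 = 5.8538


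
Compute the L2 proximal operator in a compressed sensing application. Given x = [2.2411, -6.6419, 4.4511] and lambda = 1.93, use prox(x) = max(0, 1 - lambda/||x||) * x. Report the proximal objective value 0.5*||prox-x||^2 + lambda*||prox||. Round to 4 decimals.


Step 1: Compute ||x||.
||x|| = 8.3036
Step 2: Compute scaling factor.
scale = max(0, 1 - 1.93/8.3036) = 0.7676
Step 3: prox(x) = [1.7202, -5.0981, 3.4165]
||prox(x)|| = 6.3736
Step 4: Proximal objective.
0.5*||prox-x||^2 = 1.8625
lambda*||prox|| = 12.301
Total = 14.1635


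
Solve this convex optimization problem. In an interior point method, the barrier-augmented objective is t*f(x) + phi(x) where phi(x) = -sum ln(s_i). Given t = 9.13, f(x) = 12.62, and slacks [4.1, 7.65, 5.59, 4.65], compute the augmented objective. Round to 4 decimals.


Step 1: Compute log-barrier.
ln values: [1.411, 2.0347, 1.721, 1.5369]
phi = -(1.411 + 2.0347 + 1.721 + 1.5369) = -6.7035
Step 2: Compute augmented objective.
t*f(x) = 9.13*12.62 = 115.2206
Total = 115.2206 - 6.7035 = 108.5171


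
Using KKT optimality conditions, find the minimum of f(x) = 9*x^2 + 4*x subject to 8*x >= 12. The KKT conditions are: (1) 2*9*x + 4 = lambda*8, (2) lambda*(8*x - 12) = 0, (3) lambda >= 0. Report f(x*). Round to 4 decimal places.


Step 1: Try lambda = 0 (constraint inactive).
x_unc = -4/(2*9) = -0.2222
Check: 8*-0.2222 = -1.7776 < 12 -- violated!
Step 2: Constraint must be active: 8*x = 12
x* = 12/8 = 1.5
lambda = (2*9*1.5 + 4)/8 = 3.875
Step 3: Compute optimal value.
f(x*) = 9*1.5^2 + 4*1.5 = 26.25


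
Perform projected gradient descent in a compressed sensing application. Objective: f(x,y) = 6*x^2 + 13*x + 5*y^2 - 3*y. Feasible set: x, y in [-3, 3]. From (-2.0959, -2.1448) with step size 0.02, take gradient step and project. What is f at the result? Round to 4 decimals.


Step 1: Compute gradient at (-2.0959, -2.1448).
grad_x = 2*6*-2.0959 + 13 = -12.1508
grad_y = 2*5*-2.1448 - 3 = -24.448
Step 2: Gradient step.
x_raw = -2.0959 - 0.02*-12.1508 = -1.8529
y_raw = -2.1448 - 0.02*-24.448 = -1.6558
Step 3: Project onto [-3, 3].
x_proj = clip(-1.8529) = -1.8529
y_proj = clip(-1.6558) = -1.6558
Step 4: Evaluate f.
f(-1.8529, -1.6558) = 15.1881


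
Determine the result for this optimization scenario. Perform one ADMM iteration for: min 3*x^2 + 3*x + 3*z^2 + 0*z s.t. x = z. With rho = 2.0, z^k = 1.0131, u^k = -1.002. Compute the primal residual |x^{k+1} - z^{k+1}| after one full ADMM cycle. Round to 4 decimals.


ADMM iteration with rho = 2.0, z^k = 1.0131, u^k = -1.002
Step 1: x-update.
Minimize 3*x^2 + 3*x + (2.0/2)*(x - 1.0131 - 1.002)^2
FOC: (2*3 + 2.0)*x = -3 + 2.0*(1.0131 + 1.002)
x^{k+1} = 0.1288
Step 2: z-update.
Minimize 3*z^2 + 0*z + (2.0/2)*(0.1288 - z - 1.002)^2
FOC: (2*3 + 2.0)*z = 0 + 2.0*(0.1288 - 1.002)
z^{k+1} = -0.2183
Step 3: u-update.
u^{k+1} = -1.002 + 0.1288 + 0.2183 = -0.6549
Step 4: Primal residual = |0.1288 + 0.2183| = 0.3471


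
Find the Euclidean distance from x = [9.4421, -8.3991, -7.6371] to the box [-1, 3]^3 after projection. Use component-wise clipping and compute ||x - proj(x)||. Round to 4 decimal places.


Project each component onto [-1, 3].
clip(9.4421) = 3.0, clip(-8.3991) = -1.0, clip(-7.6371) = -1.0
Projection = [3.0, -1.0, -1.0]
Squared diffs: [41.5007, 54.7467, 44.0511]
Distance = sqrt(140.2985) = 11.8448


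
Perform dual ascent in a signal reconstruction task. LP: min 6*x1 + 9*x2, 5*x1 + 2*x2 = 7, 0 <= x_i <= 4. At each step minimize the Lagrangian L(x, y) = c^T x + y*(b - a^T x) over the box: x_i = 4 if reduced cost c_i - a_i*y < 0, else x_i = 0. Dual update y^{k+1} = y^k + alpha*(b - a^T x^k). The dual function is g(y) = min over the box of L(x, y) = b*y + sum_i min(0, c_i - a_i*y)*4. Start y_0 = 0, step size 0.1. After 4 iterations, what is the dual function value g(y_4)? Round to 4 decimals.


Dual ascent for LP: min 6*x1 + 9*x2, 5*x1 + 2*x2 = 7, 0 <= x_i <= 4
Step 1: y^k = 0.0, reduced costs: (6.0, 9.0)
  x^k = (0.0, 0.0), subgradient = b - a^T x = 7.0
  y^{k+1} = 0.0 + 0.1*7.0 = 0.7
Step 2: y^k = 0.7, reduced costs: (2.5, 7.6)
  x^k = (0.0, 0.0), subgradient = b - a^T x = 7.0
  y^{k+1} = 0.7 + 0.1*7.0 = 1.4
Step 3: y^k = 1.4, reduced costs: (-1.0, 6.2)
  x^k = (4.0, 0.0), subgradient = b - a^T x = -13.0
  y^{k+1} = 1.4 + 0.1*-13.0 = 0.1
Step 4: y^k = 0.1, reduced costs: (5.5, 8.8)
  x^k = (0.0, 0.0), subgradient = b - a^T x = 7.0
  y^{k+1} = 0.1 + 0.1*7.0 = 0.8
Dual objective at y_4 = 0.8: reduced costs (2.0, 7.4), box minimizer x = (0.0, 0.0)
g(y_4) = b*y + (c1 - a1*y)*x1 + (c2 - a2*y)*x2 = 7*0.8 + 2.0*0.0 + 7.4*0.0 = 5.6 + 0.0 + 0.0 = 5.6


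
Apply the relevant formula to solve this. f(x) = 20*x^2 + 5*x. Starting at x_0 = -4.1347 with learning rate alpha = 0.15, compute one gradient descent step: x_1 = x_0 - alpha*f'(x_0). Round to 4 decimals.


We compute the gradient at x_0 and apply the update.
f'(x) = 40*x + 5
f'(-4.1347) = 40*-4.1347 + 5 = -160.388
x_1 = -4.1347 - 0.15*-160.388 = 19.9235


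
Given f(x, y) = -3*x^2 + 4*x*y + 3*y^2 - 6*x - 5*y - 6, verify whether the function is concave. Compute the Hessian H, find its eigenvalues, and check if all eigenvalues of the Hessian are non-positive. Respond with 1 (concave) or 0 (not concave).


The Hessian of f(x,y) = -3*x^2 + 4*x*y + 3*y^2 - 6*x - 5*y - 6 is:
H = [[-6, 4], [4, 6]]
Trace = -6 + 6 = 0
Determinant = -6*6 - (4)^2 = -52
Discriminant = (0)^2 - 4*-52 = 208.0
Eigenvalues: lambda_1 = -7.2111, lambda_2 = 7.2111
The function is not concave.

0


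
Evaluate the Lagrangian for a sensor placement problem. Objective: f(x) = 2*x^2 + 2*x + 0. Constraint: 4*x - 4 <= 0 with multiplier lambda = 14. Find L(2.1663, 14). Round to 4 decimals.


Step 1: Evaluate f(x).
f(2.1663) = 2*2.1663^2 + 2*2.1663 + 0 = 13.7183
Step 2: Evaluate g(x).
g(2.1663) = 4*2.1663 - 4 = 4.6652
Step 3: Compute Lagrangian.
L = 13.7183 + 14*4.6652 = 79.0311


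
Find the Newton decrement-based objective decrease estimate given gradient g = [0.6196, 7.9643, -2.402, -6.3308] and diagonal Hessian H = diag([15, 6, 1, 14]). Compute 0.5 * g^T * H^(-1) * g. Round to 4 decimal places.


Step 1: H is diagonal, so H^(-1) * g = [0.0413, 1.3274, -2.402, -0.4522].
Step 2: g^T H^(-1) g = sum_i g_i^2 / H_ii
  = (0.6196)^2/15 + (7.9643)^2/6 + (-2.402)^2/1 + (-6.3308)^2/14
  = 0.0256 + 10.5717 + 5.7696 + 2.8628 = 19.2297
Step 3: Objective decrease = 0.5 * g^T H^(-1) g = 9.6148


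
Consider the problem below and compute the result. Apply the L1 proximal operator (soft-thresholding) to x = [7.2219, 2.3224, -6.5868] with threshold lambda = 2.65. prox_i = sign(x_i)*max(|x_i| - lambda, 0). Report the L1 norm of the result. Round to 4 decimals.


Soft-thresholding with lambda = 2.65:
prox(7.2219) = sign(7.2219)*max(|7.2219| - 2.65, 0) = 4.5719
prox(2.3224) = sign(2.3224)*max(|2.3224| - 2.65, 0) = 0.0
prox(-6.5868) = sign(-6.5868)*max(|-6.5868| - 2.65, 0) = -3.9368
prox(x) = [4.5719, 0.0, -3.9368]
||prox(x)||_1 = 4.5719 + 0.0 + 3.9368 = 8.5087


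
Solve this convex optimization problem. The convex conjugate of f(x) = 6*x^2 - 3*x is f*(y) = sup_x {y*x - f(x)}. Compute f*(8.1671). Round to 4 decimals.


f*(y) = sup_x {y*x - a*x^2 - b*x} = sup_x {(y-b)*x - a*x^2}
FOC: (y - b) - 2a*x = 0 => x* = (y - b)/(2a)
x* = (8.1671 + 3)/(2*6) = 0.9306
f*(8.1671) = (y-b)^2/(4a) = (8.1671 + 3)^2/(4*6)
= 124.7041/24 = 5.196


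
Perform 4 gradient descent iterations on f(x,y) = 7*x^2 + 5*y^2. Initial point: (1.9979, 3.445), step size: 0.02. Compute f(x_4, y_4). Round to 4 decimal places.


Gradient descent on f(x,y) = 7*x^2 + 5*y^2.
Starting point: (1.9979, 3.445), alpha = 0.02
Step 1: grad_x = 2*7*1.9979 = 27.9706, grad_y = 2*5*3.445 = 34.45
  x_1 = 1.9979 - 0.02*27.9706 = 1.4385
  y_1 = 3.445 - 0.02*34.45 = 2.756
Step 2: grad_x = 2*7*1.4385 = 20.1388, grad_y = 2*5*2.756 = 27.56
  x_2 = 1.4385 - 0.02*20.1388 = 1.0357
  y_2 = 2.756 - 0.02*27.56 = 2.2048
Step 3: grad_x = 2*7*1.0357 = 14.5, grad_y = 2*5*2.2048 = 22.048
  x_3 = 1.0357 - 0.02*14.5 = 0.7457
  y_3 = 2.2048 - 0.02*22.048 = 1.7638
Step 4: grad_x = 2*7*0.7457 = 10.44, grad_y = 2*5*1.7638 = 17.6384
  x_4 = 0.7457 - 0.02*10.44 = 0.5369
  y_4 = 1.7638 - 0.02*17.6384 = 1.4111
f(0.5369, 1.4111) = 7*0.5369^2 + 5*1.4111^2 = 11.9735


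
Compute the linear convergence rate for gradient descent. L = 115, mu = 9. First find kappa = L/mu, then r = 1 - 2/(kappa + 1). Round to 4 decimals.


Step 1: Compute the condition number.
kappa = L/mu = 115/9 = 12.7778
Step 2: Compute the convergence rate.
r = 1 - 2/(kappa + 1) = 1 - 2*mu/(L + mu) = (L - mu)/(L + mu) = 106/124 = 0.8548


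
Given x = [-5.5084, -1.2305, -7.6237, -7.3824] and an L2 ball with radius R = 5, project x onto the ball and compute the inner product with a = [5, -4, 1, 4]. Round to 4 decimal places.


Step 1: Compute ||x|| (intermediates to 6 decimals).
||x|| = sqrt((-5.5084)^2 + (-1.2305)^2 + (-7.6237)^2 + (-7.3824)^2) = 12.019868
Step 2: Project.
Since ||x|| > R, scale = R/||x|| = 5/12.019868 = 0.415978, proj(x) = scale * x
proj(x) = [-2.291373, -0.511861, -3.171291, -3.070916]
Step 3: Dot product.
a^T * proj(x) = 5*(-2.291373) - 4*(-0.511861) + 1*(-3.171291) + 4*(-3.070916) = -24.8644


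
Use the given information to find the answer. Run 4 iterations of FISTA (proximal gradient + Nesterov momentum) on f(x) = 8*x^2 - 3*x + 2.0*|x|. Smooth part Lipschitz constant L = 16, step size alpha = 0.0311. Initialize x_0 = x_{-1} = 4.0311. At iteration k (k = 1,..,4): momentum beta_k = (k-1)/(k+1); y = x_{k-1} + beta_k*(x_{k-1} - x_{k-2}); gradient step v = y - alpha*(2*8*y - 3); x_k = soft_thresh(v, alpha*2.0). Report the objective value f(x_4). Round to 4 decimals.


FISTA on f(x) = 8*x^2 - 3*x + 2.0*|x|
L = 16, alpha = 0.0311
Iteration 1: beta = 0.0, y = 4.0311 + 0.0*(4.0311 - 4.0311) = 4.0311
  grad(y) = 61.4976, v = y - alpha*grad = 2.1185
  prox(v) = soft_thresh(2.1185, 0.0622) = 2.0563
Iteration 2: beta = 0.3333, y = 2.0563 + 0.3333*(2.0563 - 4.0311) = 1.3981
  grad(y) = 19.3691, v = y - alpha*grad = 0.7957
  prox(v) = soft_thresh(0.7957, 0.0622) = 0.7335
Iteration 3: beta = 0.5, y = 0.7335 + 0.5*(0.7335 - 2.0563) = 0.0721
  grad(y) = -1.8469, v = y - alpha*grad = 0.1295
  prox(v) = soft_thresh(0.1295, 0.0622) = 0.0673
Iteration 4: beta = 0.6, y = 0.0673 + 0.6*(0.0673 - 0.7335) = -0.3324
  grad(y) = -8.3184, v = y - alpha*grad = -0.0737
  prox(v) = soft_thresh(-0.0737, 0.0622) = -0.0115
f(x_4) = 8*(-0.0115)^2 - 3*(-0.0115) + 2.0*|-0.0115| = 0.0585


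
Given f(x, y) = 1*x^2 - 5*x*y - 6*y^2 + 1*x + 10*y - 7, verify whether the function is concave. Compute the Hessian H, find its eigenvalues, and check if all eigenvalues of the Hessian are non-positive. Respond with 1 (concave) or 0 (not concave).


The Hessian of f(x,y) = 1*x^2 - 5*x*y - 6*y^2 + 1*x + 10*y - 7 is:
H = [[2, -5], [-5, -12]]
Trace = 2 - 12 = -10
Determinant = 2*-12 - (-5)^2 = -49
Discriminant = (-10)^2 - 4*-49 = 296.0
Eigenvalues: lambda_1 = -13.6023, lambda_2 = 3.6023
The function is not concave.

0


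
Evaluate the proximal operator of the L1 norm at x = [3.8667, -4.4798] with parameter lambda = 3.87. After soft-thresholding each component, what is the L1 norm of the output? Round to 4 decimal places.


Soft-thresholding with lambda = 3.87:
prox(3.8667) = sign(3.8667)*max(|3.8667| - 3.87, 0) = 0.0
prox(-4.4798) = sign(-4.4798)*max(|-4.4798| - 3.87, 0) = -0.6098
prox(x) = [0.0, -0.6098]
||prox(x)||_1 = 0.0 + 0.6098 = 0.6098


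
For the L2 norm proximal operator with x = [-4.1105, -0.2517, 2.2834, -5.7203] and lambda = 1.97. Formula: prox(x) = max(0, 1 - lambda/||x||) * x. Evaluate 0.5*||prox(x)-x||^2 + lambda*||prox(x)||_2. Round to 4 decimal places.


Step 1: Compute ||x||.
||x|| = 7.4091
Step 2: Compute scaling factor.
scale = max(0, 1 - 1.97/7.4091) = 0.7341
Step 3: prox(x) = [-3.0176, -0.1848, 1.6763, -4.1993]
||prox(x)|| = 5.4391
Step 4: Proximal objective.
0.5*||prox-x||^2 = 1.9405
lambda*||prox|| = 10.715
Total = 12.6555


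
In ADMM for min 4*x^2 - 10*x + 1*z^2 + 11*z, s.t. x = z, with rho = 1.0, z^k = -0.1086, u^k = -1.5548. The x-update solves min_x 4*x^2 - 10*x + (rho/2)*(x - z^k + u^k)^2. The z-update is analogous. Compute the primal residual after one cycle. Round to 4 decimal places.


ADMM iteration with rho = 1.0, z^k = -0.1086, u^k = -1.5548
Step 1: x-update.
Minimize 4*x^2 - 10*x + (1.0/2)*(x + 0.1086 - 1.5548)^2
FOC: (2*4 + 1.0)*x = 10 + 1.0*(-0.1086 + 1.5548)
x^{k+1} = 1.2718
Step 2: z-update.
Minimize 1*z^2 + 11*z + (1.0/2)*(1.2718 - z - 1.5548)^2
FOC: (2*1 + 1.0)*z = -11 + 1.0*(1.2718 - 1.5548)
z^{k+1} = -3.761
Step 3: u-update.
u^{k+1} = -1.5548 + 1.2718 + 3.761 = 3.478
Step 4: Primal residual = |1.2718 + 3.761| = 5.0328


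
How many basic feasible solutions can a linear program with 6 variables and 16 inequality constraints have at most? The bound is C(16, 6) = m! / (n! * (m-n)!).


Each vertex corresponds to some choice of n active constraints out of m, so the number of vertices is at most C(m, n) = m! / (n!(m-n)!).
m = 16, n = 6
Numerator: 16 * 15 * 14 * 13 * 12 * 11
Denominator: 6! = 720
C(16, 6) = 8008


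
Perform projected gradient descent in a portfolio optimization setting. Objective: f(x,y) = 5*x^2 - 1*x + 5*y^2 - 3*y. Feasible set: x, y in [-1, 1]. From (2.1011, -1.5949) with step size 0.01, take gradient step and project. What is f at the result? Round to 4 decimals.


Step 1: Compute gradient at (2.1011, -1.5949).
grad_x = 2*5*2.1011 - 1 = 20.011
grad_y = 2*5*-1.5949 - 3 = -18.949
Step 2: Gradient step.
x_raw = 2.1011 - 0.01*20.011 = 1.901
y_raw = -1.5949 - 0.01*-18.949 = -1.4054
Step 3: Project onto [-1, 1].
x_proj = clip(1.901) = 1.0
y_proj = clip(-1.4054) = -1.0
Step 4: Evaluate f.
f(1.0, -1.0) = 12.0


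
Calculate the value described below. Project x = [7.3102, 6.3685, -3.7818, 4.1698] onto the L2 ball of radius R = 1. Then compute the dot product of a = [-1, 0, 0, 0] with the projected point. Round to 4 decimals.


Step 1: Compute ||x|| (intermediates to 6 decimals).
||x|| = sqrt(7.3102^2 + 6.3685^2 + (-3.7818)^2 + 4.1698^2) = 11.210979
Step 2: Project.
Since ||x|| > R, scale = R/||x|| = 1/11.210979 = 0.089198, proj(x) = scale * x
proj(x) = [0.652055, 0.568057, -0.337329, 0.371938]
Step 3: Dot product.
a^T * proj(x) = -1*0.652055 + 0*0.568057 + 0*(-0.337329) + 0*0.371938 = -0.6521


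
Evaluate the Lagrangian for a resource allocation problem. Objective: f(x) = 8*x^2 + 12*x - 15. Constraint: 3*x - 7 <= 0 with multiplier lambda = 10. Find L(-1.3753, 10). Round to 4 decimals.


Step 1: Evaluate f(x).
f(-1.3753) = 8*(-1.3753)^2 + 12*(-1.3753) - 15 = -16.372
Step 2: Evaluate g(x).
g(-1.3753) = 3*-1.3753 - 7 = -11.1259
Step 3: Compute Lagrangian.
L = -16.372 + 10*-11.1259 = -127.631


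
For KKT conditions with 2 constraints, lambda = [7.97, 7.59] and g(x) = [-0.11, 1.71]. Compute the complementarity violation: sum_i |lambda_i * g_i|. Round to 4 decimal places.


KKT complementary slackness check:
lambda_1 * g_1 = 7.97 * -0.11 = -0.8767
lambda_2 * g_2 = 7.59 * 1.71 = 12.9789
Total violation = 0.8767 + 12.9789 = 13.8556


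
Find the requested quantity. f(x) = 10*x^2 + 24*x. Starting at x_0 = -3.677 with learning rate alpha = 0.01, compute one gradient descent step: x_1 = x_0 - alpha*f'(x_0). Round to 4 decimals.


We compute the gradient at x_0 and apply the update.
f'(x) = 20*x + 24
f'(-3.677) = 20*-3.677 + 24 = -49.54
x_1 = -3.677 - 0.01*-49.54 = -3.1816


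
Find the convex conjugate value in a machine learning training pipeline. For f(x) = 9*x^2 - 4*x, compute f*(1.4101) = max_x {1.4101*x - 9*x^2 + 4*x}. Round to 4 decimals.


f*(y) = sup_x {y*x - a*x^2 - b*x} = sup_x {(y-b)*x - a*x^2}
FOC: (y - b) - 2a*x = 0 => x* = (y - b)/(2a)
x* = (1.4101 + 4)/(2*9) = 0.3006
f*(1.4101) = (y-b)^2/(4a) = (1.4101 + 4)^2/(4*9)
= 29.2692/36 = 0.813


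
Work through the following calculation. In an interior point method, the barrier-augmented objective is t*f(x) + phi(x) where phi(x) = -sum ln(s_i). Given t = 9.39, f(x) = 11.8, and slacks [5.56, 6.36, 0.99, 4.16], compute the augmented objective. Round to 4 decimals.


Step 1: Compute log-barrier.
ln values: [1.7156, 1.85, -0.0101, 1.4255]
phi = -(1.7156 + 1.85 - 0.0101 + 1.4255) = -4.9811
Step 2: Compute augmented objective.
t*f(x) = 9.39*11.8 = 110.802
Total = 110.802 - 4.9811 = 105.8209


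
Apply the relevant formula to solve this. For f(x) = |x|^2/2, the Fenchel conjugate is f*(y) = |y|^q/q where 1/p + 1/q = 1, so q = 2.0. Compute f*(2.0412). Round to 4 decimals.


The conjugate exponent q satisfies 1/p + 1/q = 1.
p = 2, so q = 2/(2 - 1) = 2.0
|y|^q = 2.0412^2.0 = 4.1665
f*(2.0412) = 4.1665 / 2.0 = 2.0832


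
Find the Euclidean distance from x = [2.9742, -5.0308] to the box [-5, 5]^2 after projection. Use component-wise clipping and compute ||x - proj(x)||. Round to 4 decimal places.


Project each component onto [-5, 5].
clip(2.9742) = 2.9742, clip(-5.0308) = -5.0
Projection = [2.9742, -5.0]
Squared diffs: [0.0, 0.0009]
Distance = sqrt(0.0009) = 0.0308


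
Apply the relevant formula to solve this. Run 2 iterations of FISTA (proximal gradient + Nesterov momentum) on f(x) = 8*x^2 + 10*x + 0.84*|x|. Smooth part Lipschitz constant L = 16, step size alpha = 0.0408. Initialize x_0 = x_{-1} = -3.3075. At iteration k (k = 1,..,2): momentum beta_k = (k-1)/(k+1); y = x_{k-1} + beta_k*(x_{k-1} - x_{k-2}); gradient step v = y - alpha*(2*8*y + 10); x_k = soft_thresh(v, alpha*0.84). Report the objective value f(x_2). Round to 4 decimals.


FISTA on f(x) = 8*x^2 + 10*x + 0.84*|x|
L = 16, alpha = 0.0408
Iteration 1: beta = 0.0, y = -3.3075 + 0.0*(-3.3075 + 3.3075) = -3.3075
  grad(y) = -42.92, v = y - alpha*grad = -1.5564
  prox(v) = soft_thresh(-1.5564, 0.0343) = -1.5221
Iteration 2: beta = 0.3333, y = -1.5221 + 0.3333*(-1.5221 + 3.3075) = -0.927
  grad(y) = -4.8313, v = y - alpha*grad = -0.7298
  prox(v) = soft_thresh(-0.7298, 0.0343) = -0.6956
f(x_2) = 8*(-0.6956)^2 + 10*(-0.6956) + 0.84*|-0.6956| = -2.5009


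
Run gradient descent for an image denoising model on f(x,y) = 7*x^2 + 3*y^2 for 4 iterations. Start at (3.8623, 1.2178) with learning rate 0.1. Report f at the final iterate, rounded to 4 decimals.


Gradient descent on f(x,y) = 7*x^2 + 3*y^2.
Starting point: (3.8623, 1.2178), alpha = 0.1
Step 1: grad_x = 2*7*3.8623 = 54.0722, grad_y = 2*3*1.2178 = 7.3068
  x_1 = 3.8623 - 0.1*54.0722 = -1.5449
  y_1 = 1.2178 - 0.1*7.3068 = 0.4871
Step 2: grad_x = 2*7*-1.5449 = -21.6289, grad_y = 2*3*0.4871 = 2.9227
  x_2 = -1.5449 - 0.1*-21.6289 = 0.618
  y_2 = 0.4871 - 0.1*2.9227 = 0.1948
Step 3: grad_x = 2*7*0.618 = 8.6516, grad_y = 2*3*0.1948 = 1.1691
  x_3 = 0.618 - 0.1*8.6516 = -0.2472
  y_3 = 0.1948 - 0.1*1.1691 = 0.0779
Step 4: grad_x = 2*7*-0.2472 = -3.4606, grad_y = 2*3*0.0779 = 0.4676
  x_4 = -0.2472 - 0.1*-3.4606 = 0.0989
  y_4 = 0.0779 - 0.1*0.4676 = 0.0312
f(0.0989, 0.0312) = 7*0.0989^2 + 3*0.0312^2 = 0.0713


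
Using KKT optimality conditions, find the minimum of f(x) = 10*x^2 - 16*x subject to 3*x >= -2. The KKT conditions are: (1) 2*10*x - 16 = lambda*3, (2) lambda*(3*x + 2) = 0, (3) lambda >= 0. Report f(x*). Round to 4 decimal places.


Step 1: Try lambda = 0 (constraint inactive).
Stationarity: 2*10*x - 16 = 0
x* = 16/(2*10) = 0.8
Check constraint: 3*0.8 = 2.4 >= -2 -- satisfied.
Step 2: Compute optimal value.
f(x*) = 10*0.8^2 - 16*0.8 = -6.4


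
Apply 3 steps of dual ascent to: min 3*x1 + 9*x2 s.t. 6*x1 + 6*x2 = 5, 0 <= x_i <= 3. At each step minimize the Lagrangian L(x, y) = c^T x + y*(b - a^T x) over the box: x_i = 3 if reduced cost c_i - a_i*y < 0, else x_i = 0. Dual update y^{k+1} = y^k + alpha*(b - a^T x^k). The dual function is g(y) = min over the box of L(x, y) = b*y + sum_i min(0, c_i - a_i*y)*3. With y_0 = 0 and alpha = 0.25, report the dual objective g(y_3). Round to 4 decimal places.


Dual ascent for LP: min 3*x1 + 9*x2, 6*x1 + 6*x2 = 5, 0 <= x_i <= 3
Step 1: y^k = 0.0, reduced costs: (3.0, 9.0)
  x^k = (0.0, 0.0), subgradient = b - a^T x = 5.0
  y^{k+1} = 0.0 + 0.25*5.0 = 1.25
Step 2: y^k = 1.25, reduced costs: (-4.5, 1.5)
  x^k = (3.0, 0.0), subgradient = b - a^T x = -13.0
  y^{k+1} = 1.25 + 0.25*-13.0 = -2.0
Step 3: y^k = -2.0, reduced costs: (15.0, 21.0)
  x^k = (0.0, 0.0), subgradient = b - a^T x = 5.0
  y^{k+1} = -2.0 + 0.25*5.0 = -0.75
Dual objective at y_3 = -0.75: reduced costs (7.5, 13.5), box minimizer x = (0.0, 0.0)
g(y_3) = b*y + (c1 - a1*y)*x1 + (c2 - a2*y)*x2 = 5*(-0.75) + 7.5*0.0 + 13.5*0.0 = -3.75 + 0.0 + 0.0 = -3.75


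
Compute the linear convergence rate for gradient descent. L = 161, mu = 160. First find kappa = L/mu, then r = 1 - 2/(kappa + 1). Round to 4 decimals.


Step 1: Compute the condition number.
kappa = L/mu = 161/160 = 1.0063
Step 2: Compute the convergence rate.
r = 1 - 2/(kappa + 1) = 1 - 2*mu/(L + mu) = (L - mu)/(L + mu) = 1/321 = 0.0031


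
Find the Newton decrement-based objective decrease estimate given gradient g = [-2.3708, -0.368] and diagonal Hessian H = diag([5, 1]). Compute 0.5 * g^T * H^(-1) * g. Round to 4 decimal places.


Step 1: H is diagonal, so H^(-1) * g = [-0.4742, -0.368].
Step 2: g^T H^(-1) g = sum_i g_i^2 / H_ii
  = (-2.3708)^2/5 + (-0.368)^2/1
  = 1.1241 + 0.1354 = 1.2596
Step 3: Objective decrease = 0.5 * g^T H^(-1) g = 0.6298


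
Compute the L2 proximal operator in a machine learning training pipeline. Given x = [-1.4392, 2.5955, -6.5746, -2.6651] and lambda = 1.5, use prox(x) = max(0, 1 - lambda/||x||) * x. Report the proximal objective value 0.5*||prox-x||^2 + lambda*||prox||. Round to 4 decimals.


Step 1: Compute ||x||.
||x|| = 7.69
Step 2: Compute scaling factor.
scale = max(0, 1 - 1.5/7.69) = 0.8049
Step 3: prox(x) = [-1.1585, 2.0892, -5.2922, -2.1452]
||prox(x)|| = 6.19
Step 4: Proximal objective.
0.5*||prox-x||^2 = 1.125
lambda*||prox|| = 9.285
Total = 10.41
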